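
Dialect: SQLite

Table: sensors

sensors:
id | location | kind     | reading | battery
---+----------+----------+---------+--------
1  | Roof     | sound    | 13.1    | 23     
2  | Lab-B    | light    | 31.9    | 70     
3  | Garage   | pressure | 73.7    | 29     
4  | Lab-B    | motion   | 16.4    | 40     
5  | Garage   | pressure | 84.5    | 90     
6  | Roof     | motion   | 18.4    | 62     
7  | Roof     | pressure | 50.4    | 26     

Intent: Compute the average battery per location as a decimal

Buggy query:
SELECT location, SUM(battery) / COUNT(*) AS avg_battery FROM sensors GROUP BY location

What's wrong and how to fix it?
Bug: Both operands are integers, so '/' performs integer division and truncates

Fix: Multiply by 1.0 (or CAST to REAL) to force floating-point division

Corrected query:
SELECT location, SUM(battery) * 1.0 / COUNT(*) AS avg_battery FROM sensors GROUP BY location

Result:
location | avg_battery
---------+------------
Garage   | 59.5       
Lab-B    | 55         
Roof     | 37         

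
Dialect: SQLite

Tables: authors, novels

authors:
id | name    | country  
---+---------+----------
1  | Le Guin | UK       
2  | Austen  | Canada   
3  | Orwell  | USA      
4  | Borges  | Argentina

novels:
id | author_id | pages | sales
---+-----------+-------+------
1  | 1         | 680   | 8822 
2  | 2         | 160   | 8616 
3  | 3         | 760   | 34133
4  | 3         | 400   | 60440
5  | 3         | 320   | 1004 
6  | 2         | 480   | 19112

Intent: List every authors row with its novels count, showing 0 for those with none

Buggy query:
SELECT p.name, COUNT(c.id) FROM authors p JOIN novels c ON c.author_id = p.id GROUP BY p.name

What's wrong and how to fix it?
Bug: An inner join excludes parents with zero children

Fix: Switch to LEFT JOIN to retain unmatched parent rows

Corrected query:
SELECT p.name, COUNT(c.id) FROM authors p LEFT JOIN novels c ON c.author_id = p.id GROUP BY p.name

Result:
name    | COUNT(c.id)
--------+------------
Austen  | 2          
Borges  | 0          
Le Guin | 1          
Orwell  | 3          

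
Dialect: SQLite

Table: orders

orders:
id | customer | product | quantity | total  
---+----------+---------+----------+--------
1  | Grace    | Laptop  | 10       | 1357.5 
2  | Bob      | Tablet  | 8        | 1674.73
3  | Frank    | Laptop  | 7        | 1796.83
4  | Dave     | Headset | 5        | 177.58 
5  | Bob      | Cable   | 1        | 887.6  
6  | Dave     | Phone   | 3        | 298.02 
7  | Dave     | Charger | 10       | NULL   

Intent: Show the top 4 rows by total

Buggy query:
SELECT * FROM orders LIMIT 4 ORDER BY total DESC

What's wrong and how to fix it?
Bug: LIMIT must come after ORDER BY

Fix: Sort with ORDER BY, then apply LIMIT

Corrected query:
SELECT * FROM orders ORDER BY total DESC LIMIT 4

Result:
id | customer | product | quantity | total  
---+----------+---------+----------+--------
3  | Frank    | Laptop  | 7        | 1796.83
2  | Bob      | Tablet  | 8        | 1674.73
1  | Grace    | Laptop  | 10       | 1357.5 
5  | Bob      | Cable   | 1        | 887.6  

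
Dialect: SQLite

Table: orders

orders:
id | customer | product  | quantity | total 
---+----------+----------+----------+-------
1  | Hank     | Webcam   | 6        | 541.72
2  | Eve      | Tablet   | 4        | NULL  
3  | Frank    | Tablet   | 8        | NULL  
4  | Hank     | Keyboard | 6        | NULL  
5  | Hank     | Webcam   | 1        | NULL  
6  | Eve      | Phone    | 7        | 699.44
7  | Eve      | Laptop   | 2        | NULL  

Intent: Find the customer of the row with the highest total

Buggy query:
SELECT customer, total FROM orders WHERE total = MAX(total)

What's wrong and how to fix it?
Bug: WHERE is evaluated per row; an aggregate over the whole table isn't defined there

Fix: Wrap MAX in a scalar subquery so WHERE compares against a single value

Corrected query:
SELECT customer, total FROM orders WHERE total = (SELECT MAX(total) FROM orders)

Result:
customer | total 
---------+-------
Eve      | 699.44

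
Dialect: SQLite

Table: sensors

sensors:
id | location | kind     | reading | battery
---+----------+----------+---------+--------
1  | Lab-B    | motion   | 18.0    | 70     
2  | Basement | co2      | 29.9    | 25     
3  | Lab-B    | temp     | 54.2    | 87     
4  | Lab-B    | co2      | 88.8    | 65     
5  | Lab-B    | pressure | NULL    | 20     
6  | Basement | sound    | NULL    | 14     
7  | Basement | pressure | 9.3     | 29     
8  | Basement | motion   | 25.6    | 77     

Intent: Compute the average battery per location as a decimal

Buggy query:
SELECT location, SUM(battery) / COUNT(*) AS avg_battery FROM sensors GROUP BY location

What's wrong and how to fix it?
Bug: Both operands are integers, so '/' performs integer division and truncates

Fix: Multiply by 1.0 (or CAST to REAL) to force floating-point division

Corrected query:
SELECT location, SUM(battery) * 1.0 / COUNT(*) AS avg_battery FROM sensors GROUP BY location

Result:
location | avg_battery
---------+------------
Basement | 36.25      
Lab-B    | 60.5       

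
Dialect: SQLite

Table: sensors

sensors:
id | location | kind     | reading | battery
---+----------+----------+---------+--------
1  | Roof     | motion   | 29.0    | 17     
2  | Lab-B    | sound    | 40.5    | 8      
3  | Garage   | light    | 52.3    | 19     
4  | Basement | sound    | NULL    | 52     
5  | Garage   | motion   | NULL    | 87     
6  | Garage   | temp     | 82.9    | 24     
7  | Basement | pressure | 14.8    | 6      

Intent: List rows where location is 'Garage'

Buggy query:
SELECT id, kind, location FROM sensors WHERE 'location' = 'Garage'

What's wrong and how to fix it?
Bug: Single quotes denote string literals in SQL; the column name is being compared as a constant string

Fix: Reference the column as location without single quotes

Corrected query:
SELECT id, kind, location FROM sensors WHERE location = 'Garage'

Result:
id | kind   | location
---+--------+---------
3  | light  | Garage  
5  | motion | Garage  
6  | temp   | Garage  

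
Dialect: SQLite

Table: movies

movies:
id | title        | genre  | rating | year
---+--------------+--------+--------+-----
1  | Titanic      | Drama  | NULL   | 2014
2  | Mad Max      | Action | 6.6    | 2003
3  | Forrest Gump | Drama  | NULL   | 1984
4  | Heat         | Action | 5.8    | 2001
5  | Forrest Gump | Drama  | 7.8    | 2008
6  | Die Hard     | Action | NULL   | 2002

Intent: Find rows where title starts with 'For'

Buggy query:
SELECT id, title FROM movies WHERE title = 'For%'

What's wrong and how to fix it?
Bug: '=' compares the literal string including the % character; pattern matching needs LIKE

Fix: Use LIKE for wildcard pattern matching

Corrected query:
SELECT id, title FROM movies WHERE title LIKE 'For%'

Result:
id | title       
---+-------------
3  | Forrest Gump
5  | Forrest Gump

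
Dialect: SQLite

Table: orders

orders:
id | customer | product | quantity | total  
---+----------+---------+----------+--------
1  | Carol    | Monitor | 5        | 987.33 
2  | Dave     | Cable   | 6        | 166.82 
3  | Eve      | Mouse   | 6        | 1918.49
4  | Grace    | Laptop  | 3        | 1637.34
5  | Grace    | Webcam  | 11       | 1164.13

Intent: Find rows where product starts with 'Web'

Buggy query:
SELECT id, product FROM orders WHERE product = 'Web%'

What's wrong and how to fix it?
Bug: Wildcards only work with LIKE; '=' treats '%' as a literal character

Fix: Replace '=' with LIKE so 'Web%' is treated as a pattern

Corrected query:
SELECT id, product FROM orders WHERE product LIKE 'Web%'

Result:
id | product
---+--------
5  | Webcam 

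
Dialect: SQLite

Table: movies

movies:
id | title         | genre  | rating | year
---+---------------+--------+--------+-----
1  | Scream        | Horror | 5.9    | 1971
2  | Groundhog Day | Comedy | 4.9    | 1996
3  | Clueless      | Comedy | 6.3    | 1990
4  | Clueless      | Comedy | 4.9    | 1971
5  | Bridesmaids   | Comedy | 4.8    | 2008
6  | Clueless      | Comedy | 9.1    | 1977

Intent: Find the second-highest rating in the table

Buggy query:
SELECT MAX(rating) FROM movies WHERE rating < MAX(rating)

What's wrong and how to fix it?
Bug: The inner MAX is an aggregate inside WHERE, which is not allowed

Fix: Compute the overall MAX in a subquery, then take MAX of rows below it

Corrected query:
SELECT MAX(rating) FROM movies WHERE rating < (SELECT MAX(rating) FROM movies)

Result:
MAX(rating)
-----------
6.3        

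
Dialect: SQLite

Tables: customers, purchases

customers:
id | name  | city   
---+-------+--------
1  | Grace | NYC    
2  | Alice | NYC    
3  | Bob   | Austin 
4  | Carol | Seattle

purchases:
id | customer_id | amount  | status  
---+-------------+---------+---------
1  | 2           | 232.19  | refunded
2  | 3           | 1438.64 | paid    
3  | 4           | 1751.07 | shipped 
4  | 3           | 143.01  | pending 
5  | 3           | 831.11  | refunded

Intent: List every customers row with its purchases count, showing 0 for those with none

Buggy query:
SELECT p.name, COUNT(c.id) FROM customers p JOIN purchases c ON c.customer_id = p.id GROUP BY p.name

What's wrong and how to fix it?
Bug: INNER JOIN drops customers rows that have no matching purchases rows

Fix: Switch to LEFT JOIN to retain unmatched parent rows

Corrected query:
SELECT p.name, COUNT(c.id) FROM customers p LEFT JOIN purchases c ON c.customer_id = p.id GROUP BY p.name

Result:
name  | COUNT(c.id)
------+------------
Alice | 1          
Bob   | 3          
Carol | 1          
Grace | 0          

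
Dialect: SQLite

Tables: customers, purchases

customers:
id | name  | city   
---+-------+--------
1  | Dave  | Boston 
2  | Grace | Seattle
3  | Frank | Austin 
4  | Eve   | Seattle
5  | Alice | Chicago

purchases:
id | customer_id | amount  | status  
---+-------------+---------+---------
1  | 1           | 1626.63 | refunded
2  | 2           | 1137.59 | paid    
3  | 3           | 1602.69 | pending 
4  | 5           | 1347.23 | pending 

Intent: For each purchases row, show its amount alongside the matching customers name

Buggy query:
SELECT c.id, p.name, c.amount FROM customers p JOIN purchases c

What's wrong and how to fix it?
Bug: JOIN with no ON clause produces a cartesian product; every purchases row pairs with every customers row

Fix: Add ON c.customer_id = p.id to the JOIN

Corrected query:
SELECT c.id, p.name, c.amount FROM customers p JOIN purchases c ON c.customer_id = p.id

Result:
id | name  | amount 
---+-------+--------
1  | Dave  | 1626.63
2  | Grace | 1137.59
3  | Frank | 1602.69
4  | Alice | 1347.23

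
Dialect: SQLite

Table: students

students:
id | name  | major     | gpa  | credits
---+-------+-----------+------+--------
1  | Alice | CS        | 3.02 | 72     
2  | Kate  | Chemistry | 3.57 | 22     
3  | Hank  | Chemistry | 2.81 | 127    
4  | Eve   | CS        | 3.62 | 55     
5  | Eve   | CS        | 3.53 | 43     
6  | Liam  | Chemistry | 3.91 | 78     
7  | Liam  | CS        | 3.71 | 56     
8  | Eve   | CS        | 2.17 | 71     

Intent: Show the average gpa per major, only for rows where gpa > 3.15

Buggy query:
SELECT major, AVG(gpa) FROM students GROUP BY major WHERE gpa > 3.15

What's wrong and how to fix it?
Bug: Row-level WHERE must come before GROUP BY in the clause order

Fix: Move the WHERE clause before GROUP BY

Corrected query:
SELECT major, AVG(gpa) FROM students WHERE gpa > 3.15 GROUP BY major

Result:
major     | AVG(gpa)
----------+---------
CS        | 3.62    
Chemistry | 3.74    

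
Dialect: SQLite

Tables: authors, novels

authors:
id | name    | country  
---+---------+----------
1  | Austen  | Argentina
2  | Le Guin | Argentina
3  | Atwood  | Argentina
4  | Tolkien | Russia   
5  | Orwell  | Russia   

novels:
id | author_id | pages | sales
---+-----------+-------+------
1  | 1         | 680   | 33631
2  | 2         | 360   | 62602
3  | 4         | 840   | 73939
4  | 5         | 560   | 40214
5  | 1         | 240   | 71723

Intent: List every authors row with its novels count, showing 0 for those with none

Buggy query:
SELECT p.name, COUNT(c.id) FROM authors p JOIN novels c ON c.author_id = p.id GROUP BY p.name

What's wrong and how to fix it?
Bug: An inner join excludes parents with zero children

Fix: Switch to LEFT JOIN to retain unmatched parent rows

Corrected query:
SELECT p.name, COUNT(c.id) FROM authors p LEFT JOIN novels c ON c.author_id = p.id GROUP BY p.name

Result:
name    | COUNT(c.id)
--------+------------
Atwood  | 0          
Austen  | 2          
Le Guin | 1          
Orwell  | 1          
Tolkien | 1          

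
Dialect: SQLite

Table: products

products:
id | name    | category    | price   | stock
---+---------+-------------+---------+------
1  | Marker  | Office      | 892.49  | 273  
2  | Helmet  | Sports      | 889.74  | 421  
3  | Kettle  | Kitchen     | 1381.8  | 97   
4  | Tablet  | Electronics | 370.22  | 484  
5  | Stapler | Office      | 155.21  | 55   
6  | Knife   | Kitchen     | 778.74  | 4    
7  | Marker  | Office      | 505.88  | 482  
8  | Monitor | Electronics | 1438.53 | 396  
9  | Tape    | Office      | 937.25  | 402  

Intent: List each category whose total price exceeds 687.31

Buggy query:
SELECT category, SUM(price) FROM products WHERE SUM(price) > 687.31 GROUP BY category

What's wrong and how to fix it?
Bug: WHERE runs before GROUP BY, so aggregates aren't available there

Fix: Use HAVING (which filters groups after aggregation) instead of WHERE

Corrected query:
SELECT category, SUM(price) FROM products GROUP BY category HAVING SUM(price) > 687.31

Result:
category    | SUM(price)
------------+-----------
Electronics | 1808.75   
Kitchen     | 2160.54   
Office      | 2490.83   
Sports      | 889.74    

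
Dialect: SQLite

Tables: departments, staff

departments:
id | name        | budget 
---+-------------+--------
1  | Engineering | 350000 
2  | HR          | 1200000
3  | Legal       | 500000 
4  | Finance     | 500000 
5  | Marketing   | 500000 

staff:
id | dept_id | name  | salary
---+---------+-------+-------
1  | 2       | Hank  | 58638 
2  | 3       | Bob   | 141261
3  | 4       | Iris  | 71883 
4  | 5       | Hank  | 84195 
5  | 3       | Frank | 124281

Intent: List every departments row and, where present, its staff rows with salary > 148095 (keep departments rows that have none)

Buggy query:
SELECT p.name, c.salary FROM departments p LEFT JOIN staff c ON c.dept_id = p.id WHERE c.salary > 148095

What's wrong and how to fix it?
Bug: Filtering c.salary in WHERE discards the NULL rows produced by LEFT JOIN, turning it into an inner join

Fix: Move the right-table condition into the ON clause so unmatched parents are kept

Corrected query:
SELECT p.name, c.salary FROM departments p LEFT JOIN staff c ON c.dept_id = p.id AND c.salary > 148095

Result:
name        | salary
------------+-------
Engineering | NULL  
HR          | NULL  
Legal       | NULL  
Finance     | NULL  
Marketing   | NULL  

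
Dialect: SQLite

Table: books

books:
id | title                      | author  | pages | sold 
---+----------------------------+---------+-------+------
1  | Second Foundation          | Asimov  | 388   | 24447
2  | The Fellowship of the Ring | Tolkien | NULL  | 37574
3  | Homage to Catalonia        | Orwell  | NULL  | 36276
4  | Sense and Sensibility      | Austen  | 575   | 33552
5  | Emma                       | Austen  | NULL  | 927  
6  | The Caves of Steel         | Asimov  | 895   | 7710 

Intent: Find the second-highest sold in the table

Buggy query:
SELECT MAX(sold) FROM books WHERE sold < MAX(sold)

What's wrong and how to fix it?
Bug: The inner MAX is an aggregate inside WHERE, which is not allowed

Fix: Compute the overall MAX in a subquery, then take MAX of rows below it

Corrected query:
SELECT MAX(sold) FROM books WHERE sold < (SELECT MAX(sold) FROM books)

Result:
MAX(sold)
---------
36276    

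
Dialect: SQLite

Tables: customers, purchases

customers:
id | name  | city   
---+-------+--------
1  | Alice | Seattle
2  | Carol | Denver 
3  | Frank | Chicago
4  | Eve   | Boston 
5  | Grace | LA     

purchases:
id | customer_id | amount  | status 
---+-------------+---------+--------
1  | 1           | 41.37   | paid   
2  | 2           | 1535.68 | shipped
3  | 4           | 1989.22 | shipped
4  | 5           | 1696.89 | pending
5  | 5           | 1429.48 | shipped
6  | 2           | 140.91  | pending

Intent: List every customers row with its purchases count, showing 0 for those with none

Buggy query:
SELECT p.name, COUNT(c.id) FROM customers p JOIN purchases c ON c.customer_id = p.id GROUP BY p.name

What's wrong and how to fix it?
Bug: INNER JOIN drops customers rows that have no matching purchases rows

Fix: Switch to LEFT JOIN to retain unmatched parent rows

Corrected query:
SELECT p.name, COUNT(c.id) FROM customers p LEFT JOIN purchases c ON c.customer_id = p.id GROUP BY p.name

Result:
name  | COUNT(c.id)
------+------------
Alice | 1          
Carol | 2          
Eve   | 1          
Frank | 0          
Grace | 2          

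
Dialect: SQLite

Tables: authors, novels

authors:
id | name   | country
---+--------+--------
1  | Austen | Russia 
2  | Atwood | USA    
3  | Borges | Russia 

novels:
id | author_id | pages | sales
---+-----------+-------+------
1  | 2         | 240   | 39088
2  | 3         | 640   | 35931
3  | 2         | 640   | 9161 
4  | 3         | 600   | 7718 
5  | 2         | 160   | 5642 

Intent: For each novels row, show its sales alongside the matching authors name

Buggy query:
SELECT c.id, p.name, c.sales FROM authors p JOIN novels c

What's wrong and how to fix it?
Bug: JOIN with no ON clause produces a cartesian product; every novels row pairs with every authors row

Fix: Add ON c.author_id = p.id to the JOIN

Corrected query:
SELECT c.id, p.name, c.sales FROM authors p JOIN novels c ON c.author_id = p.id

Result:
id | name   | sales
---+--------+------
1  | Atwood | 39088
2  | Borges | 35931
3  | Atwood | 9161 
4  | Borges | 7718 
5  | Atwood | 5642 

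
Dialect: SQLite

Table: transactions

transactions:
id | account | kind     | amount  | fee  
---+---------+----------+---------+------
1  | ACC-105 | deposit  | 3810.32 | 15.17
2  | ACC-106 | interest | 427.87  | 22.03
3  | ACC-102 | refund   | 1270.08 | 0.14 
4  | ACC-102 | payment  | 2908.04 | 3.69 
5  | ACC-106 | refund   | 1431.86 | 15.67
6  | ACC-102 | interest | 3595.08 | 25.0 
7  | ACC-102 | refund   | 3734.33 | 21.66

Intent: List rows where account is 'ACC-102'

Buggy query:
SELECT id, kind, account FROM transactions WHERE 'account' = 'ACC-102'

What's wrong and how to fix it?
Bug: Single quotes denote string literals in SQL; the column name is being compared as a constant string

Fix: Remove the quotes around the column name (or use double quotes for an identifier)

Corrected query:
SELECT id, kind, account FROM transactions WHERE account = 'ACC-102'

Result:
id | kind     | account
---+----------+--------
3  | refund   | ACC-102
4  | payment  | ACC-102
6  | interest | ACC-102
7  | refund   | ACC-102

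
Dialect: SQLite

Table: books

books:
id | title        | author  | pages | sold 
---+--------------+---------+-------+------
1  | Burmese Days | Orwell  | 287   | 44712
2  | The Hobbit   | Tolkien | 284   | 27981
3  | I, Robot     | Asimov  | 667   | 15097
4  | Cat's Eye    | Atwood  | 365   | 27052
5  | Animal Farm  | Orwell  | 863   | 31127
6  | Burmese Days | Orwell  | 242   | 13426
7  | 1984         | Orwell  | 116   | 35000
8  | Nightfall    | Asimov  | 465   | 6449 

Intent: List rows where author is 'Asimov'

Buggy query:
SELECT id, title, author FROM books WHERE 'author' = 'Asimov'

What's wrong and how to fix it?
Bug: Single quotes denote string literals in SQL; the column name is being compared as a constant string

Fix: Reference the column as author without single quotes

Corrected query:
SELECT id, title, author FROM books WHERE author = 'Asimov'

Result:
id | title     | author
---+-----------+-------
3  | I, Robot  | Asimov
8  | Nightfall | Asimov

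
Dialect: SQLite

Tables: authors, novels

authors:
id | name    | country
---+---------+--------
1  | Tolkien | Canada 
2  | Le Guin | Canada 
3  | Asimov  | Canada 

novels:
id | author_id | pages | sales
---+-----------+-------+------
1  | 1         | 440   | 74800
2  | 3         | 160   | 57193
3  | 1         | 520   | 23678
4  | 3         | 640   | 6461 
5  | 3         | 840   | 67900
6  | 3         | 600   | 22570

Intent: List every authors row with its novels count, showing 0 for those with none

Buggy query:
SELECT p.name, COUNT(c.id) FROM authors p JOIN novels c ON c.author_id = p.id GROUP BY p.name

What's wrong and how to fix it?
Bug: An inner join excludes parents with zero children

Fix: Switch to LEFT JOIN to retain unmatched parent rows

Corrected query:
SELECT p.name, COUNT(c.id) FROM authors p LEFT JOIN novels c ON c.author_id = p.id GROUP BY p.name

Result:
name    | COUNT(c.id)
--------+------------
Asimov  | 4          
Le Guin | 0          
Tolkien | 2          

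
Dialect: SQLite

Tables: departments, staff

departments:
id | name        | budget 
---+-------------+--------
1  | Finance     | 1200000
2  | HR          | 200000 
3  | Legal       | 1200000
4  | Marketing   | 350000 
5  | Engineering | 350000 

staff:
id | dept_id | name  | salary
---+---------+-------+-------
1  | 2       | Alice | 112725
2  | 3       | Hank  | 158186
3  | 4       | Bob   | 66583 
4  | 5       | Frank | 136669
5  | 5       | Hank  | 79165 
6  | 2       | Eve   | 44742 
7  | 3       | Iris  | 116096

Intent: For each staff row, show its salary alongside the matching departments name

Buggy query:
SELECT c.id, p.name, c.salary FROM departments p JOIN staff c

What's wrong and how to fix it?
Bug: JOIN with no ON clause produces a cartesian product; every staff row pairs with every departments row

Fix: Specify the join condition linking the foreign key to the parent id

Corrected query:
SELECT c.id, p.name, c.salary FROM departments p JOIN staff c ON c.dept_id = p.id

Result:
id | name        | salary
---+-------------+-------
1  | HR          | 112725
2  | Legal       | 158186
3  | Marketing   | 66583 
4  | Engineering | 136669
5  | Engineering | 79165 
6  | HR          | 44742 
7  | Legal       | 116096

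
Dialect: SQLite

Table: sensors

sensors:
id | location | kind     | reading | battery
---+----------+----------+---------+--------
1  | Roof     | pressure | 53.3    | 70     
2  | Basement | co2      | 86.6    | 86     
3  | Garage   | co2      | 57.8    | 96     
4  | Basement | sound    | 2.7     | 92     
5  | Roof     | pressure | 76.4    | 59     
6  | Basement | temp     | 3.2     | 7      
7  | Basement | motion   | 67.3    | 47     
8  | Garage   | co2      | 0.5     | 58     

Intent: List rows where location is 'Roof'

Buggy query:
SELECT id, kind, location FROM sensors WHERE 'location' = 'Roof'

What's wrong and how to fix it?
Bug: 'location' in single quotes is a string literal, not the column; the comparison is literal-vs-literal and never true

Fix: Reference the column as location without single quotes

Corrected query:
SELECT id, kind, location FROM sensors WHERE location = 'Roof'

Result:
id | kind     | location
---+----------+---------
1  | pressure | Roof    
5  | pressure | Roof    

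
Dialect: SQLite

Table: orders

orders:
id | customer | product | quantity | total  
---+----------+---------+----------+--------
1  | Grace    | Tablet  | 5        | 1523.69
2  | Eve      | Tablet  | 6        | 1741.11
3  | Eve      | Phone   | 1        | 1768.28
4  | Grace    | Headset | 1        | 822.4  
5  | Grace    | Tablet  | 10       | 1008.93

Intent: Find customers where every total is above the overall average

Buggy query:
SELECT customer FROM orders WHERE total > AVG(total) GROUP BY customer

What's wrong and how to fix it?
Bug: WHERE evaluates per row before aggregation, so AVG() is unavailable

Fix: Use a subquery for AVG and a HAVING MIN(...) filter so the condition holds for every row in the group

Corrected query:
SELECT customer FROM orders GROUP BY customer HAVING MIN(total) > (SELECT AVG(total) FROM orders)

Result:
customer
--------
Eve     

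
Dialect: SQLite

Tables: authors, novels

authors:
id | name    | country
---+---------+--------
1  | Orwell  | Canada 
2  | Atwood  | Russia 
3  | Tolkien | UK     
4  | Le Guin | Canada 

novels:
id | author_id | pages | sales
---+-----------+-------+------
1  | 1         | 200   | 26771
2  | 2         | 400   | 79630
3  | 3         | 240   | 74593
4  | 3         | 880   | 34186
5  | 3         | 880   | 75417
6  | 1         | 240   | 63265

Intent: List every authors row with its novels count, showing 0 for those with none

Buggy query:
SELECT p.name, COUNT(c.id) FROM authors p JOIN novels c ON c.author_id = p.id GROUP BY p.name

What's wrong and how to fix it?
Bug: An inner join excludes parents with zero children

Fix: Switch to LEFT JOIN to retain unmatched parent rows

Corrected query:
SELECT p.name, COUNT(c.id) FROM authors p LEFT JOIN novels c ON c.author_id = p.id GROUP BY p.name

Result:
name    | COUNT(c.id)
--------+------------
Atwood  | 1          
Le Guin | 0          
Orwell  | 2          
Tolkien | 3          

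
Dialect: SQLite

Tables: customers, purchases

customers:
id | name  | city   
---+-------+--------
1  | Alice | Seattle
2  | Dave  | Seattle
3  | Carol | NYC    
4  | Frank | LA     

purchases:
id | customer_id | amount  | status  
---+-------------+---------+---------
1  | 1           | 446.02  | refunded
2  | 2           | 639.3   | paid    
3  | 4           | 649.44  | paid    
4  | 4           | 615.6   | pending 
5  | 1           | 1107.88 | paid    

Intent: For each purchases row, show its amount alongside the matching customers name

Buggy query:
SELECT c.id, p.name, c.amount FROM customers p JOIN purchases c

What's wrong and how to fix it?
Bug: Missing join condition: each purchases row is matched to all customers rows instead of just its own

Fix: Add ON c.customer_id = p.id to the JOIN

Corrected query:
SELECT c.id, p.name, c.amount FROM customers p JOIN purchases c ON c.customer_id = p.id

Result:
id | name  | amount 
---+-------+--------
1  | Alice | 446.02 
2  | Dave  | 639.3  
3  | Frank | 649.44 
4  | Frank | 615.6  
5  | Alice | 1107.88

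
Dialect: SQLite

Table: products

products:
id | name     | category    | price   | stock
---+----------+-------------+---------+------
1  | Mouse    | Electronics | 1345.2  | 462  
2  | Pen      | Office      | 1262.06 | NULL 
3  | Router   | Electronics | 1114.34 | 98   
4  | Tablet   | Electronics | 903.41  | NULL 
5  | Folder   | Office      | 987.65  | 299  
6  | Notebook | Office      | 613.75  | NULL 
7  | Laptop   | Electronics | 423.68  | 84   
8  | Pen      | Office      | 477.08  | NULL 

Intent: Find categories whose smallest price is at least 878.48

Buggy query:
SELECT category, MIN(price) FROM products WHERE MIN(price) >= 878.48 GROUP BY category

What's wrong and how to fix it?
Bug: MIN() in WHERE is a misuse of aggregate

Fix: Use HAVING for the per-group MIN condition

Corrected query:
SELECT category, MIN(price) FROM products GROUP BY category HAVING MIN(price) >= 878.48

Result:
(no rows)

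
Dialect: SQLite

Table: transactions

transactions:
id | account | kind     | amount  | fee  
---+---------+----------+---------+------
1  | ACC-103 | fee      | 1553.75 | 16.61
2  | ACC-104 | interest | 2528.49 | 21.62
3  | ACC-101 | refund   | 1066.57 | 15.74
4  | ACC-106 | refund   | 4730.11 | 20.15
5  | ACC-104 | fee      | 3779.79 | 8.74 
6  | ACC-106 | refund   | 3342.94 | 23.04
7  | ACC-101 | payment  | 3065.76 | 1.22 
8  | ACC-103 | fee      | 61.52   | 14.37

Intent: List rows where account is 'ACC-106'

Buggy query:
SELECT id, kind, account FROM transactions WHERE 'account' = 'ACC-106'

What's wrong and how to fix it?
Bug: Single quotes denote string literals in SQL; the column name is being compared as a constant string

Fix: Reference the column as account without single quotes

Corrected query:
SELECT id, kind, account FROM transactions WHERE account = 'ACC-106'

Result:
id | kind   | account
---+--------+--------
4  | refund | ACC-106
6  | refund | ACC-106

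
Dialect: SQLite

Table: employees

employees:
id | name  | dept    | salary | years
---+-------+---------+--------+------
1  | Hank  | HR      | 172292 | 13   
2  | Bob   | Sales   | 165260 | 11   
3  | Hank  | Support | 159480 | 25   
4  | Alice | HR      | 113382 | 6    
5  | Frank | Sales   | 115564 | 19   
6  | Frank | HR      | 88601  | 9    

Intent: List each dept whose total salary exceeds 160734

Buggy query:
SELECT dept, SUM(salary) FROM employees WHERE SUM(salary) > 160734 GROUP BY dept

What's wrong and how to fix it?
Bug: Aggregate functions cannot appear in a WHERE clause

Fix: Move the aggregate condition to a HAVING clause

Corrected query:
SELECT dept, SUM(salary) FROM employees GROUP BY dept HAVING SUM(salary) > 160734

Result:
dept  | SUM(salary)
------+------------
HR    | 374275     
Sales | 280824     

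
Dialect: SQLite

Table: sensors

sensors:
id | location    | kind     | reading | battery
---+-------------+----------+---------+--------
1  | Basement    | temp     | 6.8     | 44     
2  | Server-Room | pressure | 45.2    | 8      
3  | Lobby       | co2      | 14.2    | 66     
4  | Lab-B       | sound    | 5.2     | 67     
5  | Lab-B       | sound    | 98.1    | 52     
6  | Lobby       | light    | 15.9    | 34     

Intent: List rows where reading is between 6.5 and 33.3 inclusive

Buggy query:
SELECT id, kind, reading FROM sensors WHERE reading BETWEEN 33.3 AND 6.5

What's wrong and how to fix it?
Bug: BETWEEN expects the lower bound first; with 33.3 AND 6.5 the range is empty

Fix: Swap the bounds so the smaller value comes first

Corrected query:
SELECT id, kind, reading FROM sensors WHERE reading BETWEEN 6.5 AND 33.3

Result:
id | kind  | reading
---+-------+--------
1  | temp  | 6.8    
3  | co2   | 14.2   
6  | light | 15.9   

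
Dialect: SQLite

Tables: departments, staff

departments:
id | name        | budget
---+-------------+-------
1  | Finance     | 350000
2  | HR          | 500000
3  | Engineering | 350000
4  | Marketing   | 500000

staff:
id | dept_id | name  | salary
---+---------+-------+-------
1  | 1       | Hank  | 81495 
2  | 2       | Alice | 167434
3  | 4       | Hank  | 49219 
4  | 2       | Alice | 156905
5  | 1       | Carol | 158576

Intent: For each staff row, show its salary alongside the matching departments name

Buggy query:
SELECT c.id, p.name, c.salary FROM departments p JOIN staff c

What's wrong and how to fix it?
Bug: Missing join condition: each staff row is matched to all departments rows instead of just its own

Fix: Add ON c.dept_id = p.id to the JOIN

Corrected query:
SELECT c.id, p.name, c.salary FROM departments p JOIN staff c ON c.dept_id = p.id

Result:
id | name      | salary
---+-----------+-------
1  | Finance   | 81495 
2  | HR        | 167434
3  | Marketing | 49219 
4  | HR        | 156905
5  | Finance   | 158576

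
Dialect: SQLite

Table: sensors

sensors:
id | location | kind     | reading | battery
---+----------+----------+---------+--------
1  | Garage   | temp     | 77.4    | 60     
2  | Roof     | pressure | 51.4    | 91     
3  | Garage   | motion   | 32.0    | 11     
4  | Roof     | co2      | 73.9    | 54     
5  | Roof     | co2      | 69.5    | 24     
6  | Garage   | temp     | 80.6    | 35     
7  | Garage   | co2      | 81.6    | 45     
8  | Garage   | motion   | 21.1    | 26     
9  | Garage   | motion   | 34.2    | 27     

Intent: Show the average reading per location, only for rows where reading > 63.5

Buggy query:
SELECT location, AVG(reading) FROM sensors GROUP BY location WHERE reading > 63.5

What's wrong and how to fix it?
Bug: WHERE cannot follow GROUP BY

Fix: Place WHERE between FROM and GROUP BY

Corrected query:
SELECT location, AVG(reading) FROM sensors WHERE reading > 63.5 GROUP BY location

Result:
location | AVG(reading)
---------+-------------
Garage   | 79.866667   
Roof     | 71.7        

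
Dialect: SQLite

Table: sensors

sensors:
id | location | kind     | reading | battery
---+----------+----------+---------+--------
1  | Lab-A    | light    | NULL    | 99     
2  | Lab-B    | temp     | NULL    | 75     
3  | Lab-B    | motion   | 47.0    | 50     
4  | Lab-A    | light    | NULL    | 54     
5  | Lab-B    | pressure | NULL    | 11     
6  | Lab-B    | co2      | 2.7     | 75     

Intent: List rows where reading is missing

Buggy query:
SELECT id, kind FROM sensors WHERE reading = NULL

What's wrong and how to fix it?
Bug: Comparing to NULL with '=' never matches; NULL = NULL is unknown, not true

Fix: Use IS NULL to test for NULL

Corrected query:
SELECT id, kind FROM sensors WHERE reading IS NULL

Result:
id | kind    
---+---------
1  | light   
2  | temp    
4  | light   
5  | pressure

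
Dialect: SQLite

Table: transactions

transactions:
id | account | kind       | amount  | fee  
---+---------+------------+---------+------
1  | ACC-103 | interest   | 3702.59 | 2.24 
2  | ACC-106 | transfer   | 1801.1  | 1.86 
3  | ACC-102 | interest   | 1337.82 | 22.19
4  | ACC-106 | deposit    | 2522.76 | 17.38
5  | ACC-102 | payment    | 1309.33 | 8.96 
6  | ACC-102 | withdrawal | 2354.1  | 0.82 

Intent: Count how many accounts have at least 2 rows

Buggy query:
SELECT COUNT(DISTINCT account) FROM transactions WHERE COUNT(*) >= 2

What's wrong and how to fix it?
Bug: WHERE filters individual rows, not groups, so a group-level COUNT is invalid there

Fix: Group first with HAVING COUNT(*) >= 2, then COUNT the resulting groups

Corrected query:
SELECT COUNT(*) FROM (SELECT account FROM transactions GROUP BY account HAVING COUNT(*) >= 2)

Result:
COUNT(*)
--------
2       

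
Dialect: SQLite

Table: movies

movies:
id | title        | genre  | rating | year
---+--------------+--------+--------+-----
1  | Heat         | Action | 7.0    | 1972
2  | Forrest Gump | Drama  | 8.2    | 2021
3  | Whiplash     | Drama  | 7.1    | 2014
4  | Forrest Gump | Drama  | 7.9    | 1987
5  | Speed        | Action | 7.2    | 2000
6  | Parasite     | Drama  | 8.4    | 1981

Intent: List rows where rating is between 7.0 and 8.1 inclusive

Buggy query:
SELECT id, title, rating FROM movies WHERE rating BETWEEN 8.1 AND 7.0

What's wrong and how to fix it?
Bug: BETWEEN expects the lower bound first; with 8.1 AND 7.0 the range is empty

Fix: Swap the bounds so the smaller value comes first

Corrected query:
SELECT id, title, rating FROM movies WHERE rating BETWEEN 7.0 AND 8.1

Result:
id | title        | rating
---+--------------+-------
1  | Heat         | 7     
3  | Whiplash     | 7.1   
4  | Forrest Gump | 7.9   
5  | Speed        | 7.2   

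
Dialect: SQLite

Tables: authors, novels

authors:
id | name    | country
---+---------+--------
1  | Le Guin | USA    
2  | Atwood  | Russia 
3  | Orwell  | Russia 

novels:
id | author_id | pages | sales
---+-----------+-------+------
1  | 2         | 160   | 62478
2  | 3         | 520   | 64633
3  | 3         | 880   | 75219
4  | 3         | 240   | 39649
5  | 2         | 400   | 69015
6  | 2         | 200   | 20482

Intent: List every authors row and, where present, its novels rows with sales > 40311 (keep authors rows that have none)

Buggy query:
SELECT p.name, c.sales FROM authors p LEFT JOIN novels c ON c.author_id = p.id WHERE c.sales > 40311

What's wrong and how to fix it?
Bug: A WHERE condition on the right-hand table after LEFT JOIN drops unmatched parents

Fix: Move the right-table condition into the ON clause so unmatched parents are kept

Corrected query:
SELECT p.name, c.sales FROM authors p LEFT JOIN novels c ON c.author_id = p.id AND c.sales > 40311

Result:
name    | sales
--------+------
Le Guin | NULL 
Atwood  | 62478
Atwood  | 69015
Orwell  | 64633
Orwell  | 75219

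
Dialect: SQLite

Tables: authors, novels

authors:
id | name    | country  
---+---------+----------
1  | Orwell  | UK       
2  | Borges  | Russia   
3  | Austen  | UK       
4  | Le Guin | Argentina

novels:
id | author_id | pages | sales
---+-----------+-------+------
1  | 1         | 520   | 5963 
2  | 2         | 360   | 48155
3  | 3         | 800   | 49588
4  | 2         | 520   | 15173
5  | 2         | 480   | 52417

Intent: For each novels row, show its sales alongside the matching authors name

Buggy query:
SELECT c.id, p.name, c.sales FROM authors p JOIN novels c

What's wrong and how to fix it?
Bug: JOIN with no ON clause produces a cartesian product; every novels row pairs with every authors row

Fix: Add ON c.author_id = p.id to the JOIN

Corrected query:
SELECT c.id, p.name, c.sales FROM authors p JOIN novels c ON c.author_id = p.id

Result:
id | name   | sales
---+--------+------
1  | Orwell | 5963 
2  | Borges | 48155
3  | Austen | 49588
4  | Borges | 15173
5  | Borges | 52417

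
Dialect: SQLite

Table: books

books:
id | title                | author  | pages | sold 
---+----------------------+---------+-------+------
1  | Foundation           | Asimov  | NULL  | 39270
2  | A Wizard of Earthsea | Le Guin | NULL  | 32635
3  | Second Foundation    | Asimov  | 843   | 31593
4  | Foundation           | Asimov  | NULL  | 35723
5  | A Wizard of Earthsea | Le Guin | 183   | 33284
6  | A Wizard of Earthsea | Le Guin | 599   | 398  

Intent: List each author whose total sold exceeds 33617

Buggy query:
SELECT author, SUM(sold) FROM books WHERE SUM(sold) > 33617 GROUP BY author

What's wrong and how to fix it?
Bug: Aggregate functions cannot appear in a WHERE clause

Fix: Move the aggregate condition to a HAVING clause

Corrected query:
SELECT author, SUM(sold) FROM books GROUP BY author HAVING SUM(sold) > 33617

Result:
author  | SUM(sold)
--------+----------
Asimov  | 106586   
Le Guin | 66317    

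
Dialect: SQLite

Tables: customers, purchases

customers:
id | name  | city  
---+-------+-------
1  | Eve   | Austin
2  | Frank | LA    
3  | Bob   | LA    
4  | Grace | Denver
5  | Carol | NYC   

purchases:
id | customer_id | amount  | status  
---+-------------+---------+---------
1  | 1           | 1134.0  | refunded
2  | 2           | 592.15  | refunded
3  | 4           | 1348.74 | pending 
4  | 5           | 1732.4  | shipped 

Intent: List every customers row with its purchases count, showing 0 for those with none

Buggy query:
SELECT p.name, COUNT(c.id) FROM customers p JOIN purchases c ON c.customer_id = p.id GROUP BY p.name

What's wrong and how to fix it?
Bug: An inner join excludes parents with zero children

Fix: Switch to LEFT JOIN to retain unmatched parent rows

Corrected query:
SELECT p.name, COUNT(c.id) FROM customers p LEFT JOIN purchases c ON c.customer_id = p.id GROUP BY p.name

Result:
name  | COUNT(c.id)
------+------------
Bob   | 0          
Carol | 1          
Eve   | 1          
Frank | 1          
Grace | 1          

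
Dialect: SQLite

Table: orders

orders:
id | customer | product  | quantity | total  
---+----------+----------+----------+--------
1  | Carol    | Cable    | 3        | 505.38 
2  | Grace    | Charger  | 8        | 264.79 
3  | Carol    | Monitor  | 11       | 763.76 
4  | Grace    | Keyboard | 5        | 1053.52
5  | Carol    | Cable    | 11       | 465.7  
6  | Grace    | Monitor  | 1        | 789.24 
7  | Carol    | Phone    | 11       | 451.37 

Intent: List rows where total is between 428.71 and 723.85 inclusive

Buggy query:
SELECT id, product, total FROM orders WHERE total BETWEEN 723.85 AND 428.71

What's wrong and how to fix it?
Bug: BETWEEN expects the lower bound first; with 723.85 AND 428.71 the range is empty

Fix: Write BETWEEN 428.71 AND 723.85

Corrected query:
SELECT id, product, total FROM orders WHERE total BETWEEN 428.71 AND 723.85

Result:
id | product | total 
---+---------+-------
1  | Cable   | 505.38
5  | Cable   | 465.7 
7  | Phone   | 451.37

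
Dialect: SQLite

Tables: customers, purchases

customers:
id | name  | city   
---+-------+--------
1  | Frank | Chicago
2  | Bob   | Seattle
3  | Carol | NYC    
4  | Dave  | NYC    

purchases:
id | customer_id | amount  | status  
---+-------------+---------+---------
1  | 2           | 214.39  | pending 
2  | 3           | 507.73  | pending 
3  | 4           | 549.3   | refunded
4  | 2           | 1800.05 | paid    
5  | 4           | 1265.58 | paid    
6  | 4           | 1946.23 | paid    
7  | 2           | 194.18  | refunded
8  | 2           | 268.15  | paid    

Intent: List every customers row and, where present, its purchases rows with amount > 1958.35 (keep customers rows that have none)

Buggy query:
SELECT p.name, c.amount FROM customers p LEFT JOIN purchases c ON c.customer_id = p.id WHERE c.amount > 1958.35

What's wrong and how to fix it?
Bug: A WHERE condition on the right-hand table after LEFT JOIN drops unmatched parents

Fix: Move the right-table condition into the ON clause so unmatched parents are kept

Corrected query:
SELECT p.name, c.amount FROM customers p LEFT JOIN purchases c ON c.customer_id = p.id AND c.amount > 1958.35

Result:
name  | amount
------+-------
Frank | NULL  
Bob   | NULL  
Carol | NULL  
Dave  | NULL  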